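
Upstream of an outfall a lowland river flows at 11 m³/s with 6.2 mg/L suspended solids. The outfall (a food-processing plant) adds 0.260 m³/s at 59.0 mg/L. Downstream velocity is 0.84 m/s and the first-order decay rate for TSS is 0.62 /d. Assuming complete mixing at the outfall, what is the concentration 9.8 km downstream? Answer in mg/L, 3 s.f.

After complete mixing, C₀ = (0.26·59 + 11·6.2) / 11.26 = 7.419 mg/L.
Travel time t = 9800 m / 0.84 m/s = 1.167e+04 s = 0.135 d.
C = 7.419·exp(−0.62·0.135) = 7.419·0.9197 = 6.823 mg/L.

6.82 mg/L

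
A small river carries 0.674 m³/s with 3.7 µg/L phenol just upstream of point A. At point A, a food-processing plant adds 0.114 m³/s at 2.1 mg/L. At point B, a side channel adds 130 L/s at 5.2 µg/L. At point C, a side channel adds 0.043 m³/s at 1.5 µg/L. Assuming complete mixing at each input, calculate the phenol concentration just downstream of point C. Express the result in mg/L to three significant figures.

3.7 µg/L = 0.0037 mg/L.
After input A: C = (0.674·0.0037 + 0.114·2.1) / 0.788 = 0.307 mg/L.
130 L/s = 0.13 m³/s.
5.2 µg/L = 0.0052 mg/L.
After input B: C = (0.788·0.307 + 0.13·0.0052) / 0.918 = 0.2642 mg/L.
1.5 µg/L = 0.0015 mg/L.
After input C: C = (0.918·0.2642 + 0.043·0.0015) / 0.961 = 0.2525 mg/L.

0.252 mg/L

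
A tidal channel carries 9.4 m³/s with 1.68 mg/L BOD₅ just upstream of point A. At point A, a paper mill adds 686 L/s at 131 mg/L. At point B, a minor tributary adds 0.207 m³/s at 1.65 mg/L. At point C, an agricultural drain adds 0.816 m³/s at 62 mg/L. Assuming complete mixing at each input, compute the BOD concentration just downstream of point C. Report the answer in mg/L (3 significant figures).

686 L/s = 0.686 m³/s.
After input A: C = (9.4·1.68 + 0.686·131) / 10.09 = 10.48 mg/L.
After input B: C = (10.09·10.48 + 0.207·1.65) / 10.29 = 10.3 mg/L.
After input C: C = (10.29·10.3 + 0.816·62) / 11.11 = 14.1 mg/L.

14.1 mg/L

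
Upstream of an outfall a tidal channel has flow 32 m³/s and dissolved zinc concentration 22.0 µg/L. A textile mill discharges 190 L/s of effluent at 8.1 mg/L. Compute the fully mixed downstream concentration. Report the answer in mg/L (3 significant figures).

190 L/s = 0.19 m³/s.
22.0 µg/L = 0.022 mg/L.
By mass balance at complete mixing, C = (0.19·8.1 + 32·0.022) / (0.19 + 32) = 2.243/32.19 = 0.06968 mg/L.

0.0697 mg/L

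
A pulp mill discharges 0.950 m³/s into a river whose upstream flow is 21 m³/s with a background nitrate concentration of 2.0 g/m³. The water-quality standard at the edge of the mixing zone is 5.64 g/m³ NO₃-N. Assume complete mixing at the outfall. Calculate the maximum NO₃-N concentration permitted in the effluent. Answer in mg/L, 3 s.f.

Mass balance: 5.64·21.95 = 0.95·Cₑ + 21·2.
Cₑ = (123.8 − 42) / 0.95 = 86.1 mg/L.

86.1 mg/L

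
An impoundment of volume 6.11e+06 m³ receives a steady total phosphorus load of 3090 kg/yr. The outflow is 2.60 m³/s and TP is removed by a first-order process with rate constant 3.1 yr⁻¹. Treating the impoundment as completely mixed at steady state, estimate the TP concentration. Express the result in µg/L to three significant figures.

30.6 µg/L

Outflow Q = 2.60 m³/s × 3.156e+07 s/yr = 8.205e+07 m³/yr.
Steady-state CSTR mass balance: W = Q·C + k·V·C, so C = W/(Q + kV).
Q + kV = 8.205e+07 + 3.1·6.11e+06 = 1.01e+08 m³/yr.
C = 3090/1.01e+08 = 3.06e-05 kg/m³ = 0.0306 mg/L = 30.6 µg/L.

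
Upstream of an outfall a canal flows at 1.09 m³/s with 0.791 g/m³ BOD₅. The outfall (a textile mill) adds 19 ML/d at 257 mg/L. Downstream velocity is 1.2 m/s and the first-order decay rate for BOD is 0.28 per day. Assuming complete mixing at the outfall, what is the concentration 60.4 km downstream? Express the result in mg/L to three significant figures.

19 ML/d = 0.2199 m³/s.
After complete mixing, C₀ = (0.2199·257 + 1.09·0.791) / 1.31 = 43.8 mg/L.
Travel time t = 6.04e+04 m / 1.2 m/s = 5.033e+04 s = 0.5826 d.
C = 43.8·exp(−0.28·0.5826) = 43.8·0.8495 = 37.21 mg/L.

37.2 mg/L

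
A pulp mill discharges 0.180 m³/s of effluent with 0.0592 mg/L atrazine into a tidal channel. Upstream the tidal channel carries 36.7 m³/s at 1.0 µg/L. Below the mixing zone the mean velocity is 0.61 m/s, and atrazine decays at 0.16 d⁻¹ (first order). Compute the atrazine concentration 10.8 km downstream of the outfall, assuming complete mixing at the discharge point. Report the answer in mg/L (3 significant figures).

1.0 µg/L = 0.001 mg/L.
After complete mixing, C₀ = (0.18·0.0592 + 36.7·0.001) / 36.88 = 0.001284 mg/L.
Travel time t = 1.08e+04 m / 0.61 m/s = 1.77e+04 s = 0.2049 d.
C = 0.001284·exp(−0.16·0.2049) = 0.001284·0.9677 = 0.001243 mg/L.

0.00124 mg/L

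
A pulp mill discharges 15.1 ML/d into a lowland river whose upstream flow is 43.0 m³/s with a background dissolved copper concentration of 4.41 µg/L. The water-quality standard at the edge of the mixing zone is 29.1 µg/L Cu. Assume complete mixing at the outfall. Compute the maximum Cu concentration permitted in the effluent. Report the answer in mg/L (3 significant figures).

6.10 mg/L

15.1 ML/d = 0.1748 m³/s.
4.41 µg/L = 0.00441 mg/L.
29.1 µg/L = 0.0291 mg/L.
Mass balance: 0.0291·43.17 = 0.1748·Cₑ + 43·0.00441.
Cₑ = (1.256 − 0.1896) / 0.1748 = 6.104 mg/L.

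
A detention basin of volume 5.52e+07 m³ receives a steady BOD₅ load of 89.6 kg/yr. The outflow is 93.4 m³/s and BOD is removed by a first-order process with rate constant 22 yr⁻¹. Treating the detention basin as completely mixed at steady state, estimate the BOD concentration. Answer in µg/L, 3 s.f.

Outflow Q = 93.4 m³/s × 3.156e+07 s/yr = 2.947e+09 m³/yr.
Steady-state CSTR mass balance: W = Q·C + k·V·C, so C = W/(Q + kV).
Q + kV = 2.947e+09 + 22·5.52e+07 = 4.162e+09 m³/yr.
C = 89.6/4.162e+09 = 2.153e-08 kg/m³ = 2.153e-05 mg/L = 0.02153 µg/L.

0.0215 µg/L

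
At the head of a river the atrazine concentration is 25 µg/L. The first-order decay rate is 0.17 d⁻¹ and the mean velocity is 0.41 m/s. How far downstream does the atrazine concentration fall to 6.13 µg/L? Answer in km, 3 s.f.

293 km

From C = C₀·e^(−kt), t = ln(C₀/C)/k = ln(25/6.13)/0.17 = 1.406/0.17 = 8.269 d.
Distance = v·t = 0.41 m/s × 7.144e+05 s = 2.929e+05 m = 292.9 km.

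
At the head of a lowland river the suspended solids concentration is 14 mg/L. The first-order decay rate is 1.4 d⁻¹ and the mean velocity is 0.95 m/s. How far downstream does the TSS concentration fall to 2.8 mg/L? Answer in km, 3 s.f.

From C = C₀·e^(−kt), t = ln(C₀/C)/k = ln(14/2.8)/1.4 = 1.609/1.4 = 1.15 d.
Distance = v·t = 0.95 m/s × 9.933e+04 s = 9.436e+04 m = 94.36 km.

94.4 km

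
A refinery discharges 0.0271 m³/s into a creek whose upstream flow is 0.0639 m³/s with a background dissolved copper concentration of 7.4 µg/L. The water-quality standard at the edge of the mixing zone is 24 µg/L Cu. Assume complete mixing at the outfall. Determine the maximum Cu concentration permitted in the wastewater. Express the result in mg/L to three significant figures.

0.0631 mg/L

7.4 µg/L = 0.0074 mg/L.
24 µg/L = 0.024 mg/L.
Mass balance: 0.024·0.091 = 0.0271·Cₑ + 0.0639·0.0074.
Cₑ = (0.002184 − 0.0004729) / 0.0271 = 0.06314 mg/L.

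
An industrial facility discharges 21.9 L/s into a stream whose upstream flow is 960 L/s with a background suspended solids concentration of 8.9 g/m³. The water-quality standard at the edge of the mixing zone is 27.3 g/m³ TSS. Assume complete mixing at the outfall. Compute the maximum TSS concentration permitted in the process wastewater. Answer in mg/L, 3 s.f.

21.9 L/s = 0.0219 m³/s.
960 L/s = 0.96 m³/s.
Mass balance: 27.3·0.9819 = 0.0219·Cₑ + 0.96·8.9.
Cₑ = (26.81 − 8.544) / 0.0219 = 833.9 mg/L.

834 mg/L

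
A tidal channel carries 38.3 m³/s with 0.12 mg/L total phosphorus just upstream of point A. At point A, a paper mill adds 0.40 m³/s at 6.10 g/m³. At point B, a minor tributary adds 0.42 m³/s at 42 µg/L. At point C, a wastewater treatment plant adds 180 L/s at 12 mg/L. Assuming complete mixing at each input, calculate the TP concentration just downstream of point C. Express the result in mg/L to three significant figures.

After input A: C = (38.3·0.12 + 0.4·6.1) / 38.7 = 0.1818 mg/L.
42 µg/L = 0.042 mg/L.
After input B: C = (38.7·0.1818 + 0.42·0.042) / 39.12 = 0.1803 mg/L.
180 L/s = 0.18 m³/s.
After input C: C = (39.12·0.1803 + 0.18·12) / 39.3 = 0.2344 mg/L.

0.234 mg/L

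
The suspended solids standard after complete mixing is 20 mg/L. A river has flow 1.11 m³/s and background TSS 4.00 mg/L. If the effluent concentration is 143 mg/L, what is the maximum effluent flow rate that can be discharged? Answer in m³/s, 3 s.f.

0.144 m³/s

Mass balance at complete mixing: C_std·(Q_w + Q_r) = Q_w·C_e + Q_r·C_b.
Rearranging, Q_w = Q_r·(C_std − C_b)/(C_e − C_std) = 1.11·(20 − 4) / (143 − 20) = 0.1444 m³/s.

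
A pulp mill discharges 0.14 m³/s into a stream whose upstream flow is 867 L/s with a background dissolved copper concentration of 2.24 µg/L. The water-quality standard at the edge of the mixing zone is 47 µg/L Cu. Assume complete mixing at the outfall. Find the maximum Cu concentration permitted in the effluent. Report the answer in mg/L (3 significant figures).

867 L/s = 0.867 m³/s.
2.24 µg/L = 0.00224 mg/L.
47 µg/L = 0.047 mg/L.
Mass balance: 0.047·1.007 = 0.14·Cₑ + 0.867·0.00224.
Cₑ = (0.04733 − 0.001942) / 0.14 = 0.3242 mg/L.

0.324 mg/L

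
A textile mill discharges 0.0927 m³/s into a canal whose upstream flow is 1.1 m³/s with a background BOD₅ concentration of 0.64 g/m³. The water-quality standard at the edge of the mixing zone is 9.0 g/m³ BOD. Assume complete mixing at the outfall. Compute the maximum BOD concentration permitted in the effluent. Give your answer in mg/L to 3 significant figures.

108 mg/L

Mass balance: 9·1.193 = 0.0927·Cₑ + 1.1·0.64.
Cₑ = (10.73 − 0.704) / 0.0927 = 108.2 mg/L.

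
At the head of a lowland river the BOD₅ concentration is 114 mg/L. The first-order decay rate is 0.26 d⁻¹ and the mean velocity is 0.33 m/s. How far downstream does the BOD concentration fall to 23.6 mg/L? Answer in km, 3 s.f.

173 km

From C = C₀·e^(−kt), t = ln(C₀/C)/k = ln(114/23.6)/0.26 = 1.575/0.26 = 6.058 d.
Distance = v·t = 0.33 m/s × 5.234e+05 s = 1.727e+05 m = 172.7 km.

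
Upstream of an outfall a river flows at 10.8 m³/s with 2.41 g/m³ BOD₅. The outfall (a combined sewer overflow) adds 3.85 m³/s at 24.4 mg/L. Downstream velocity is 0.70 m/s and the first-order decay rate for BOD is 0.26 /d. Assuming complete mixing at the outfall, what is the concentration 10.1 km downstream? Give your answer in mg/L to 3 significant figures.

7.84 mg/L

After complete mixing, C₀ = (3.85·24.4 + 10.8·2.41) / 14.65 = 8.189 mg/L.
Travel time t = 1.01e+04 m / 0.70 m/s = 1.443e+04 s = 0.167 d.
C = 8.189·exp(−0.26·0.167) = 8.189·0.9575 = 7.841 mg/L.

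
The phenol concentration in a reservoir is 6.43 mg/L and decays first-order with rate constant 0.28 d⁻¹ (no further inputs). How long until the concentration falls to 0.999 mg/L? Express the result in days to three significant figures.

t = ln(C₀/C)/k = ln(6.43/0.999)/0.28 = 1.862/0.28 = 6.65 d.

6.65 d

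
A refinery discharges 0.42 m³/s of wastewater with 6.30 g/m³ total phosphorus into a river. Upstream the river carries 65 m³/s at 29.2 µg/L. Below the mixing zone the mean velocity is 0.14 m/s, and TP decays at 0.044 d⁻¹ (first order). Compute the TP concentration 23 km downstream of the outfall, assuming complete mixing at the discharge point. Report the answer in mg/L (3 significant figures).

0.0639 mg/L

29.2 µg/L = 0.0292 mg/L.
After complete mixing, C₀ = (0.42·6.3 + 65·0.0292) / 65.42 = 0.06946 mg/L.
Travel time t = 2.3e+04 m / 0.14 m/s = 1.643e+05 s = 1.901 d.
C = 0.06946·exp(−0.044·1.901) = 0.06946·0.9197 = 0.06388 mg/L.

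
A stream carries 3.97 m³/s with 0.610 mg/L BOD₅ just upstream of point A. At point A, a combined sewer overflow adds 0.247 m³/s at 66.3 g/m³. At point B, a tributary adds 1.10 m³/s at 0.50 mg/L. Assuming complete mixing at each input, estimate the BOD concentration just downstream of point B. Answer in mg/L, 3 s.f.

3.64 mg/L

After input A: C = (3.97·0.61 + 0.247·66.3) / 4.217 = 4.458 mg/L.
After input B: C = (4.217·4.458 + 1.1·0.5) / 5.317 = 3.639 mg/L.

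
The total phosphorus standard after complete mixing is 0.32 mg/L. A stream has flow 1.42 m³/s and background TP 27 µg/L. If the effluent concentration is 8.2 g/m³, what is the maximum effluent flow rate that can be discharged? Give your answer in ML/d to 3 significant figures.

27 µg/L = 0.027 mg/L.
Mass balance at complete mixing: C_std·(Q_w + Q_r) = Q_w·C_e + Q_r·C_b.
Rearranging, Q_w = Q_r·(C_std − C_b)/(C_e − C_std) = 1.42·(0.32 − 0.027) / (8.2 − 0.32) = 0.0528 m³/s.
= 4.562 ML/d.

4.56 ML/d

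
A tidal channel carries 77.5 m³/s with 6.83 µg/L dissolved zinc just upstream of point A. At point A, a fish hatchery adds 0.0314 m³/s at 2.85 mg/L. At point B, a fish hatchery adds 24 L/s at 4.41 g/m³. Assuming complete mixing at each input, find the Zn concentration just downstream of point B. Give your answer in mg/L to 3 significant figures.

0.00934 mg/L

6.83 µg/L = 0.00683 mg/L.
After input A: C = (77.5·0.00683 + 0.0314·2.85) / 77.53 = 0.007981 mg/L.
24 L/s = 0.024 m³/s.
After input B: C = (77.53·0.007981 + 0.024·4.41) / 77.56 = 0.009344 mg/L.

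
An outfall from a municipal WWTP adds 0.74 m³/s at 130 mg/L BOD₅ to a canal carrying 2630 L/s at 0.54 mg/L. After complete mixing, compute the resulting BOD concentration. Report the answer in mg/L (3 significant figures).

29.0 mg/L

2630 L/s = 2.63 m³/s.
Flow-weighted mixing gives C = (0.74·130 + 2.63·0.54) / (0.74 + 2.63) = 97.62/3.37 = 28.97 mg/L.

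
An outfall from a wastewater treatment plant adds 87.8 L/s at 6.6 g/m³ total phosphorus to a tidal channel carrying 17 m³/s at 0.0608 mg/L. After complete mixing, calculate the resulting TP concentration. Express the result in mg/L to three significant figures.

0.0944 mg/L

87.8 L/s = 0.0878 m³/s.
Flow-weighted mixing gives C = (0.0878·6.6 + 17·0.0608) / (0.0878 + 17) = 1.613/17.09 = 0.0944 mg/L.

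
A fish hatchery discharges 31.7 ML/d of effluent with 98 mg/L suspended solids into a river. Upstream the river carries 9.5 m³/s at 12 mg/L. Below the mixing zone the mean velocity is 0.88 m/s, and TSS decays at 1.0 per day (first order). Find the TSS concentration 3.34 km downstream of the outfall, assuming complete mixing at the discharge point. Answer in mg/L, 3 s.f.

14.5 mg/L

31.7 ML/d = 0.3669 m³/s.
After complete mixing, C₀ = (0.3669·98 + 9.5·12) / 9.867 = 15.2 mg/L.
Travel time t = 3340 m / 0.88 m/s = 3795 s = 0.04393 d.
C = 15.2·exp(−1.0·0.04393) = 15.2·0.957 = 14.54 mg/L.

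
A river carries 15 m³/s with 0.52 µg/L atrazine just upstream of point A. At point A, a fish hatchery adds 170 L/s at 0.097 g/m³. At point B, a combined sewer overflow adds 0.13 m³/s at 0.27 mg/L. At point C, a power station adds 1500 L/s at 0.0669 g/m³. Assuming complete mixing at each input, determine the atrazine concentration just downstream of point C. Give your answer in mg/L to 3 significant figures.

0.00951 mg/L

0.52 µg/L = 0.00052 mg/L.
170 L/s = 0.17 m³/s.
After input A: C = (15·0.00052 + 0.17·0.097) / 15.17 = 0.001601 mg/L.
After input B: C = (15.17·0.001601 + 0.13·0.27) / 15.3 = 0.003882 mg/L.
1500 L/s = 1.5 m³/s.
After input C: C = (15.3·0.003882 + 1.5·0.0669) / 16.8 = 0.009508 mg/L.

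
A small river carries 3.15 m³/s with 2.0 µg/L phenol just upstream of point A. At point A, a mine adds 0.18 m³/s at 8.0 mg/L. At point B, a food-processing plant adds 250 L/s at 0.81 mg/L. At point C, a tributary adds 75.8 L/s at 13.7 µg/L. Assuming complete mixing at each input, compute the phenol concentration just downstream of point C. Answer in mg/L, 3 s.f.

2.0 µg/L = 0.002 mg/L.
After input A: C = (3.15·0.002 + 0.18·8) / 3.33 = 0.4343 mg/L.
250 L/s = 0.25 m³/s.
After input B: C = (3.33·0.4343 + 0.25·0.81) / 3.58 = 0.4606 mg/L.
75.8 L/s = 0.0758 m³/s.
13.7 µg/L = 0.0137 mg/L.
After input C: C = (3.58·0.4606 + 0.0758·0.0137) / 3.656 = 0.4513 mg/L.

0.451 mg/L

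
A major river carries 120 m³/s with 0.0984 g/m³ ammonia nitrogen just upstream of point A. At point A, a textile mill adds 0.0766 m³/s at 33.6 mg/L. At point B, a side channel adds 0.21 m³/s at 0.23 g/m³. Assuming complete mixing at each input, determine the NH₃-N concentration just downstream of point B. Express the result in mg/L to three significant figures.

After input A: C = (120·0.0984 + 0.0766·33.6) / 120.1 = 0.1198 mg/L.
After input B: C = (120.1·0.1198 + 0.21·0.23) / 120.3 = 0.12 mg/L.

0.120 mg/L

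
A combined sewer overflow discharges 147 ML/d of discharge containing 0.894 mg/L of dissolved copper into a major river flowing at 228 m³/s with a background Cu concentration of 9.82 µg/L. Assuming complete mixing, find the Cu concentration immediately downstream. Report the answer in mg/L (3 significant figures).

147 ML/d = 1.701 m³/s.
9.82 µg/L = 0.00982 mg/L.
Flow-weighted mixing gives C = (1.701·0.894 + 228·0.00982) / (1.701 + 228) = 3.76/229.7 = 0.01637 mg/L.

0.0164 mg/L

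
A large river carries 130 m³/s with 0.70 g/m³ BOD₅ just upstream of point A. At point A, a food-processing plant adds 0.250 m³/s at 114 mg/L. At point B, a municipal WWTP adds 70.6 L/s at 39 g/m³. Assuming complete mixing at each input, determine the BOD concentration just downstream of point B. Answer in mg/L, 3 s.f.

0.938 mg/L

After input A: C = (130·0.7 + 0.25·114) / 130.2 = 0.9175 mg/L.
70.6 L/s = 0.0706 m³/s.
After input B: C = (130.2·0.9175 + 0.0706·39) / 130.3 = 0.9381 mg/L.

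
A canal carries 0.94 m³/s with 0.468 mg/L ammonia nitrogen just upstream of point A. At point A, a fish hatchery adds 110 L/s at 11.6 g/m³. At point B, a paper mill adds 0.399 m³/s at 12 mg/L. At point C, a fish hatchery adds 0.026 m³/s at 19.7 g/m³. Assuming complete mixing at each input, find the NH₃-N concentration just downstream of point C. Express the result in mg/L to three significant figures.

110 L/s = 0.11 m³/s.
After input A: C = (0.94·0.468 + 0.11·11.6) / 1.05 = 1.634 mg/L.
After input B: C = (1.05·1.634 + 0.399·12) / 1.449 = 4.489 mg/L.
After input C: C = (1.449·4.489 + 0.026·19.7) / 1.475 = 4.757 mg/L.

4.76 mg/L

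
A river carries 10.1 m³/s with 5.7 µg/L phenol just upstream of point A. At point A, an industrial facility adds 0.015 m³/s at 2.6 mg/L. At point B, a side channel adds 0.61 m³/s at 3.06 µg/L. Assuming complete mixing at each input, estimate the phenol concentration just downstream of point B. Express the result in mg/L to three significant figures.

5.7 µg/L = 0.0057 mg/L.
After input A: C = (10.1·0.0057 + 0.015·2.6) / 10.12 = 0.009547 mg/L.
3.06 µg/L = 0.00306 mg/L.
After input B: C = (10.12·0.009547 + 0.61·0.00306) / 10.72 = 0.009178 mg/L.

0.00918 mg/L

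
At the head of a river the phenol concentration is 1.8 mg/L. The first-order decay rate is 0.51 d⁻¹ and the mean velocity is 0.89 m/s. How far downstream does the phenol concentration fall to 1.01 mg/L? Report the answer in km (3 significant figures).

From C = C₀·e^(−kt), t = ln(C₀/C)/k = ln(1.8/1.01)/0.51 = 0.5778/0.51 = 1.133 d.
Distance = v·t = 0.89 m/s × 9.789e+04 s = 8.712e+04 m = 87.12 km.

87.1 km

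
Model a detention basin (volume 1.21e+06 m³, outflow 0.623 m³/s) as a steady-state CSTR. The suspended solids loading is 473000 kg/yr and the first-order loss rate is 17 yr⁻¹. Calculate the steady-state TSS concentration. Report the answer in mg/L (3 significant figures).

Outflow Q = 0.623 m³/s × 3.156e+07 s/yr = 1.966e+07 m³/yr.
Steady-state CSTR mass balance: W = Q·C + k·V·C, so C = W/(Q + kV).
Q + kV = 1.966e+07 + 17·1.21e+06 = 4.023e+07 m³/yr.
C = 473000/4.023e+07 = 0.01176 kg/m³ = 11.76 mg/L.

11.8 mg/L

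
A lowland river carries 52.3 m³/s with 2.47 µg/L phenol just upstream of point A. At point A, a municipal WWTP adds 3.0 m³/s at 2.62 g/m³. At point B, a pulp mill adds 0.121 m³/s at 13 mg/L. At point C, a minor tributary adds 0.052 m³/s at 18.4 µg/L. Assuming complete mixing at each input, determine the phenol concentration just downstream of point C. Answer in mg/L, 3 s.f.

0.172 mg/L

2.47 µg/L = 0.00247 mg/L.
After input A: C = (52.3·0.00247 + 3·2.62) / 55.3 = 0.1445 mg/L.
After input B: C = (55.3·0.1445 + 0.121·13) / 55.42 = 0.1725 mg/L.
18.4 µg/L = 0.0184 mg/L.
After input C: C = (55.42·0.1725 + 0.052·0.0184) / 55.47 = 0.1724 mg/L.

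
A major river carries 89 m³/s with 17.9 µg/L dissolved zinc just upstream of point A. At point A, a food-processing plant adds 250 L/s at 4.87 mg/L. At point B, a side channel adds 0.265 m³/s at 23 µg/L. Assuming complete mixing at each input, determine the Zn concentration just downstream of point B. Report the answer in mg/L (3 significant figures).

0.0315 mg/L

17.9 µg/L = 0.0179 mg/L.
250 L/s = 0.25 m³/s.
After input A: C = (89·0.0179 + 0.25·4.87) / 89.25 = 0.03149 mg/L.
23 µg/L = 0.023 mg/L.
After input B: C = (89.25·0.03149 + 0.265·0.023) / 89.52 = 0.03147 mg/L.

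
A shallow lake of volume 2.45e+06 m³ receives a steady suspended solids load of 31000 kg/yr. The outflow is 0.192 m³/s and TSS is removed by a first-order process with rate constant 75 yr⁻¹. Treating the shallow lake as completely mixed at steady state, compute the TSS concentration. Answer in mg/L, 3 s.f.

Outflow Q = 0.192 m³/s × 3.156e+07 s/yr = 6.059e+06 m³/yr.
Steady-state CSTR mass balance: W = Q·C + k·V·C, so C = W/(Q + kV).
Q + kV = 6.059e+06 + 75·2.45e+06 = 1.898e+08 m³/yr.
C = 31000/1.898e+08 = 0.0001633 kg/m³ = 0.1633 mg/L.

0.163 mg/L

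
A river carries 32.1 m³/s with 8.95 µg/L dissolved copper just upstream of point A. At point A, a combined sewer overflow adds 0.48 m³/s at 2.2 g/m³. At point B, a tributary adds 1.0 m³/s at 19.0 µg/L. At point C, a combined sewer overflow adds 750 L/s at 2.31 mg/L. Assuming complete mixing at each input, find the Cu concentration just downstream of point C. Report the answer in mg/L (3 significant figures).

0.0901 mg/L

8.95 µg/L = 0.00895 mg/L.
After input A: C = (32.1·0.00895 + 0.48·2.2) / 32.58 = 0.04123 mg/L.
19.0 µg/L = 0.019 mg/L.
After input B: C = (32.58·0.04123 + 1·0.019) / 33.58 = 0.04057 mg/L.
750 L/s = 0.75 m³/s.
After input C: C = (33.58·0.04057 + 0.75·2.31) / 34.33 = 0.09015 mg/L.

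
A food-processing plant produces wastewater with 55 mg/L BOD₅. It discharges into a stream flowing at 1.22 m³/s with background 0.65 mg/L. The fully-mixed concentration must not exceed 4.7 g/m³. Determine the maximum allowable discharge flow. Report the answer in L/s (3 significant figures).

Mass balance at complete mixing: C_std·(Q_w + Q_r) = Q_w·C_e + Q_r·C_b.
Rearranging, Q_w = Q_r·(C_std − C_b)/(C_e − C_std) = 1.22·(4.7 − 0.65) / (55 − 4.7) = 0.09823 m³/s.
= 98.23 L/s.

98.2 L/s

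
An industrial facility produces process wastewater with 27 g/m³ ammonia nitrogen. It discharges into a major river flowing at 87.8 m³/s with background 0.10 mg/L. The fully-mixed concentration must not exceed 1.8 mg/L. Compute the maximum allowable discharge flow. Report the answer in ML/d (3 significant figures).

512 ML/d

Mass balance at complete mixing: C_std·(Q_w + Q_r) = Q_w·C_e + Q_r·C_b.
Rearranging, Q_w = Q_r·(C_std − C_b)/(C_e − C_std) = 87.8·(1.8 − 0.1) / (27 − 1.8) = 5.923 m³/s.
= 511.7 ML/d.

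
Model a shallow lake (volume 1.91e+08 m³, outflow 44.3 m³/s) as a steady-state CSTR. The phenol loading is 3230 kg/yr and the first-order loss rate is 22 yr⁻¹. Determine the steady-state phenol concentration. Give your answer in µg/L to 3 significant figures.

0.577 µg/L

Outflow Q = 44.3 m³/s × 3.156e+07 s/yr = 1.398e+09 m³/yr.
Steady-state CSTR mass balance: W = Q·C + k·V·C, so C = W/(Q + kV).
Q + kV = 1.398e+09 + 22·1.91e+08 = 5.6e+09 m³/yr.
C = 3230/5.6e+09 = 5.768e-07 kg/m³ = 0.0005768 mg/L = 0.5768 µg/L.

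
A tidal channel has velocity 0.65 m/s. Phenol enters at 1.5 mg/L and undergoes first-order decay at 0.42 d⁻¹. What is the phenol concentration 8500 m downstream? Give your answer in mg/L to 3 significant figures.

1.41 mg/L

Travel time t = 8500 m / 0.65 m/s = 8500/0.65 = 1.308e+04 s = 0.1514 d.
First-order decay: C = 1.5·exp(−0.42·0.1514) = 1.5·0.9384 = 1.408 mg/L.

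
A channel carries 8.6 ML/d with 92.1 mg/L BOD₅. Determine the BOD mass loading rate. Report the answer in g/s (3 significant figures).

8.6 ML/d = 0.09954 m³/s.
Mass flux = Q·C = 0.09954 m³/s × 92.1 g/m³ = 9.167 g/s.

9.17 g/s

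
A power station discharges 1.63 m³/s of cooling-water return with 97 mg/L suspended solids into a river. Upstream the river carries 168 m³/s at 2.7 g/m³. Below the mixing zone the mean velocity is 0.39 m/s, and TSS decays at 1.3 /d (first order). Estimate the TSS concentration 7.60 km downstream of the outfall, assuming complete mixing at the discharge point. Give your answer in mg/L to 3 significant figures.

After complete mixing, C₀ = (1.63·97 + 168·2.7) / 169.6 = 3.606 mg/L.
Travel time t = 7600 m / 0.39 m/s = 1.949e+04 s = 0.2255 d.
C = 3.606·exp(−1.3·0.2255) = 3.606·0.7459 = 2.69 mg/L.

2.69 mg/L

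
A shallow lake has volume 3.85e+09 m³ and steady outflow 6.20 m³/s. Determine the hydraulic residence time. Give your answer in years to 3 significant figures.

Q = 6.20 m³/s × 3.156e+07 s/yr = 1.957e+08 m³/yr.
Hydraulic residence time τ = V/Q = 3.85e+09/1.957e+08 = 19.68 yr.

19.7 yr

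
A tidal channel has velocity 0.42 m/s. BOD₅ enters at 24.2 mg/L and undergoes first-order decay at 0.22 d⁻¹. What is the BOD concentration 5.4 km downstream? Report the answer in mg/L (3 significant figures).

Travel time t = 5.4 km / 0.42 m/s = 5400/0.42 = 1.286e+04 s = 0.1488 d.
First-order decay: C = 24.2·exp(−0.22·0.1488) = 24.2·0.9678 = 23.42 mg/L.

23.4 mg/L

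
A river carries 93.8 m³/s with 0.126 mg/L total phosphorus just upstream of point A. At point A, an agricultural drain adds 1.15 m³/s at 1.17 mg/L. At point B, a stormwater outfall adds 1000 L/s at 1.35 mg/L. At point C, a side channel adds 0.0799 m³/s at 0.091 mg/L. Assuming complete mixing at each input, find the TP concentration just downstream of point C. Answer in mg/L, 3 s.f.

After input A: C = (93.8·0.126 + 1.15·1.17) / 94.95 = 0.1386 mg/L.
1000 L/s = 1 m³/s.
After input B: C = (94.95·0.1386 + 1·1.35) / 95.95 = 0.1513 mg/L.
After input C: C = (95.95·0.1513 + 0.0799·0.091) / 96.03 = 0.1512 mg/L.

0.151 mg/L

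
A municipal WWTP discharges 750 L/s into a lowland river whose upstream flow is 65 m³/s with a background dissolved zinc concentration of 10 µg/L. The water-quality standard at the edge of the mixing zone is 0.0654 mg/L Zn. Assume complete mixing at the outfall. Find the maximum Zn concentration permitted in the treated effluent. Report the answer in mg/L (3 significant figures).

750 L/s = 0.75 m³/s.
10 µg/L = 0.01 mg/L.
Mass balance: 0.0654·65.75 = 0.75·Cₑ + 65·0.01.
Cₑ = (4.3 − 0.65) / 0.75 = 4.867 mg/L.

4.87 mg/L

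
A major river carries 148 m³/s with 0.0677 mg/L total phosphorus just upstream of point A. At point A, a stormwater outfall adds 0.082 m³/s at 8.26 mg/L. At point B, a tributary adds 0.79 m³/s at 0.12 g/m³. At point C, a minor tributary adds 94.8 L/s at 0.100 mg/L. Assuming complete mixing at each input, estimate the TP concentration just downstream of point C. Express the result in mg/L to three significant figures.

After input A: C = (148·0.0677 + 0.082·8.26) / 148.1 = 0.07224 mg/L.
After input B: C = (148.1·0.07224 + 0.79·0.12) / 148.9 = 0.07249 mg/L.
94.8 L/s = 0.0948 m³/s.
After input C: C = (148.9·0.07249 + 0.0948·0.1) / 149 = 0.07251 mg/L.

0.0725 mg/L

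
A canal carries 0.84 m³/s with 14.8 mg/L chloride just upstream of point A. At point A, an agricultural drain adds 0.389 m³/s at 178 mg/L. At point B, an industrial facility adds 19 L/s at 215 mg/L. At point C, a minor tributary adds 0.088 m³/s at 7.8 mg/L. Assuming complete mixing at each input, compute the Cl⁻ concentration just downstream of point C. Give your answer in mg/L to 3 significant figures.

64.7 mg/L

After input A: C = (0.84·14.8 + 0.389·178) / 1.229 = 66.46 mg/L.
19 L/s = 0.019 m³/s.
After input B: C = (1.229·66.46 + 0.019·215) / 1.248 = 68.72 mg/L.
After input C: C = (1.248·68.72 + 0.088·7.8) / 1.336 = 64.7 mg/L.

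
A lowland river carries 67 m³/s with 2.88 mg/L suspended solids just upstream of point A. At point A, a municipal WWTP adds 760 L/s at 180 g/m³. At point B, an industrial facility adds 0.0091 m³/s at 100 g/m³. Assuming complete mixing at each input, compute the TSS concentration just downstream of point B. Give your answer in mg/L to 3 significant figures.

760 L/s = 0.76 m³/s.
After input A: C = (67·2.88 + 0.76·180) / 67.76 = 4.867 mg/L.
After input B: C = (67.76·4.867 + 0.0091·100) / 67.77 = 4.879 mg/L.

4.88 mg/L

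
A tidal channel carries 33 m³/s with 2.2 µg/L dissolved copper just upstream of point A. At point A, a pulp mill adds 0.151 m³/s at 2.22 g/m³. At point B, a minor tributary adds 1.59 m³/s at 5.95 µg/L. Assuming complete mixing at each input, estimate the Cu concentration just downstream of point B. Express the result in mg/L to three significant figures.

0.0120 mg/L

2.2 µg/L = 0.0022 mg/L.
After input A: C = (33·0.0022 + 0.151·2.22) / 33.15 = 0.0123 mg/L.
5.95 µg/L = 0.00595 mg/L.
After input B: C = (33.15·0.0123 + 1.59·0.00595) / 34.74 = 0.01201 mg/L.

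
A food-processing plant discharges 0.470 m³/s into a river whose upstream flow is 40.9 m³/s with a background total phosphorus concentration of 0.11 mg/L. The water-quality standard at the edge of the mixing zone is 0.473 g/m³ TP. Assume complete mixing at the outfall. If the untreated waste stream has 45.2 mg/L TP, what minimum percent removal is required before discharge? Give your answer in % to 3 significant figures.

Mass balance: 0.473·41.37 = 0.47·Cₑ + 40.9·0.11.
Cₑ = (19.57 − 4.499) / 0.47 = 32.06 mg/L.
Required removal = 1 − 32.06/45.2 = 29.07 %.

29.1 %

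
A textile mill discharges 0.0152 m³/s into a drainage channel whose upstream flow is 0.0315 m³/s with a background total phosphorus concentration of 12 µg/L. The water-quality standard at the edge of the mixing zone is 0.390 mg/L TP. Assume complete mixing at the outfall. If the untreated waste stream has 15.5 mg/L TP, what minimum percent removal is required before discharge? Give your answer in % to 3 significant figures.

92.4 %

12 µg/L = 0.012 mg/L.
Mass balance: 0.39·0.0467 = 0.0152·Cₑ + 0.0315·0.012.
Cₑ = (0.01821 − 0.000378) / 0.0152 = 1.173 mg/L.
Required removal = 1 − 1.173/15.5 = 92.43 %.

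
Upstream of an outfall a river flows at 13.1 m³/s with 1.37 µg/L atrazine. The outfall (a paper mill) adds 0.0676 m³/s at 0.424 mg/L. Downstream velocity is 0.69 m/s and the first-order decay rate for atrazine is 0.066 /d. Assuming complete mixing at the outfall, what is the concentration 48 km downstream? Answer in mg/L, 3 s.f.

0.00336 mg/L

1.37 µg/L = 0.00137 mg/L.
After complete mixing, C₀ = (0.0676·0.424 + 13.1·0.00137) / 13.17 = 0.00354 mg/L.
Travel time t = 4.8e+04 m / 0.69 m/s = 6.957e+04 s = 0.8052 d.
C = 0.00354·exp(−0.066·0.8052) = 0.00354·0.9482 = 0.003357 mg/L.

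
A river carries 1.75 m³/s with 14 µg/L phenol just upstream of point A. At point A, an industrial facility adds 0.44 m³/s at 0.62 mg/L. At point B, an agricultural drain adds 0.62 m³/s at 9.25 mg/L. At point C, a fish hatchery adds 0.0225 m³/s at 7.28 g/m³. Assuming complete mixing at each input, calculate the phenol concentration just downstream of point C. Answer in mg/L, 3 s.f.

14 µg/L = 0.014 mg/L.
After input A: C = (1.75·0.014 + 0.44·0.62) / 2.19 = 0.1358 mg/L.
After input B: C = (2.19·0.1358 + 0.62·9.25) / 2.81 = 2.147 mg/L.
After input C: C = (2.81·2.147 + 0.0225·7.28) / 2.833 = 2.188 mg/L.

2.19 mg/L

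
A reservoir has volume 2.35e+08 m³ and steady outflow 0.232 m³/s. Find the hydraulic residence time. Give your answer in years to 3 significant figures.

32.1 yr

Q = 0.232 m³/s × 3.156e+07 s/yr = 7.321e+06 m³/yr.
Hydraulic residence time τ = V/Q = 2.35e+08/7.321e+06 = 32.1 yr.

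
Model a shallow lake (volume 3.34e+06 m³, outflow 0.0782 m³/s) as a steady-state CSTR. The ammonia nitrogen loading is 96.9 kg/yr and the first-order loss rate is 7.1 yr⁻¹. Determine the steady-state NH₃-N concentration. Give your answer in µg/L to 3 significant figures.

Outflow Q = 0.0782 m³/s × 3.156e+07 s/yr = 2.468e+06 m³/yr.
Steady-state CSTR mass balance: W = Q·C + k·V·C, so C = W/(Q + kV).
Q + kV = 2.468e+06 + 7.1·3.34e+06 = 2.618e+07 m³/yr.
C = 96.9/2.618e+07 = 3.701e-06 kg/m³ = 0.003701 mg/L = 3.701 µg/L.

3.70 µg/L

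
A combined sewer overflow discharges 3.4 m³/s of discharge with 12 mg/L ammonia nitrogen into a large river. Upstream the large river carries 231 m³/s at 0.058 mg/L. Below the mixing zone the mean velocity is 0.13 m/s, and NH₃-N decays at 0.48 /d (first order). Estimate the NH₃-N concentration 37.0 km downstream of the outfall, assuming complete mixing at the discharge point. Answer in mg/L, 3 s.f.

0.0476 mg/L

After complete mixing, C₀ = (3.4·12 + 231·0.058) / 234.4 = 0.2312 mg/L.
Travel time t = 3.7e+04 m / 0.13 m/s = 2.846e+05 s = 3.294 d.
C = 0.2312·exp(−0.48·3.294) = 0.2312·0.2057 = 0.04757 mg/L.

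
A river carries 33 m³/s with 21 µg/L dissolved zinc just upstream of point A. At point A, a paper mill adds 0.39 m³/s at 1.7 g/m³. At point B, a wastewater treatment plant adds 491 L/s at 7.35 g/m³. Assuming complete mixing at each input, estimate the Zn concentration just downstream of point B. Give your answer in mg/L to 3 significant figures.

0.147 mg/L

21 µg/L = 0.021 mg/L.
After input A: C = (33·0.021 + 0.39·1.7) / 33.39 = 0.04061 mg/L.
491 L/s = 0.491 m³/s.
After input B: C = (33.39·0.04061 + 0.491·7.35) / 33.88 = 0.1465 mg/L.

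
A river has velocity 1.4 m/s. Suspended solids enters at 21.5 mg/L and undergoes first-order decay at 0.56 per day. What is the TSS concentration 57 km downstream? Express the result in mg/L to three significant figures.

Travel time t = 57 km / 1.4 m/s = 5.7e+04/1.4 = 4.071e+04 s = 0.4712 d.
First-order decay: C = 21.5·exp(−0.56·0.4712) = 21.5·0.7681 = 16.51 mg/L.

16.5 mg/L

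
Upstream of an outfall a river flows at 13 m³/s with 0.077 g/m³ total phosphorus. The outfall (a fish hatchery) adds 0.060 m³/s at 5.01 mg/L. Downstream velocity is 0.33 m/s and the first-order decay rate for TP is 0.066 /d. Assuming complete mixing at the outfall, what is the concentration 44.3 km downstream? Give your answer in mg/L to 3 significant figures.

After complete mixing, C₀ = (0.06·5.01 + 13·0.077) / 13.06 = 0.09966 mg/L.
Travel time t = 4.43e+04 m / 0.33 m/s = 1.342e+05 s = 1.554 d.
C = 0.09966·exp(−0.066·1.554) = 0.09966·0.9025 = 0.08995 mg/L.

0.0899 mg/L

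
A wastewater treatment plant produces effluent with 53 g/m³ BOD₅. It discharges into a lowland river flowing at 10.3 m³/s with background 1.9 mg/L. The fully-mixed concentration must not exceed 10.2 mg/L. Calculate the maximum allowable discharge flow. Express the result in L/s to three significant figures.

Mass balance at complete mixing: C_std·(Q_w + Q_r) = Q_w·C_e + Q_r·C_b.
Rearranging, Q_w = Q_r·(C_std − C_b)/(C_e − C_std) = 10.3·(10.2 − 1.9) / (53 − 10.2) = 1.997 m³/s.
= 1997 L/s.

2000 L/s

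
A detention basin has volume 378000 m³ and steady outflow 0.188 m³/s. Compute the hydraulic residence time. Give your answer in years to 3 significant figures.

0.0637 yr

Q = 0.188 m³/s × 3.156e+07 s/yr = 5.933e+06 m³/yr.
Hydraulic residence time τ = V/Q = 378000/5.933e+06 = 0.06371 yr.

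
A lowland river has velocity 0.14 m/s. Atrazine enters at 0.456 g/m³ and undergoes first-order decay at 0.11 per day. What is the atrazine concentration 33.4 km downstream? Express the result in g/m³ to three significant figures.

0.337 g/m³

Travel time t = 33.4 km / 0.14 m/s = 3.34e+04/0.14 = 2.386e+05 s = 2.761 d.
First-order decay: C = 0.456·exp(−0.11·2.761) = 0.456·0.7381 = 0.3366 g/m³.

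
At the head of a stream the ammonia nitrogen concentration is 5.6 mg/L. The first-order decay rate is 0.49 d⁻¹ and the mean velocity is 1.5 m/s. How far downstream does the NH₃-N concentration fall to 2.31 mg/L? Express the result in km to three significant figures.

234 km

From C = C₀·e^(−kt), t = ln(C₀/C)/k = ln(5.6/2.31)/0.49 = 0.8855/0.49 = 1.807 d.
Distance = v·t = 1.5 m/s × 1.561e+05 s = 2.342e+05 m = 234.2 km.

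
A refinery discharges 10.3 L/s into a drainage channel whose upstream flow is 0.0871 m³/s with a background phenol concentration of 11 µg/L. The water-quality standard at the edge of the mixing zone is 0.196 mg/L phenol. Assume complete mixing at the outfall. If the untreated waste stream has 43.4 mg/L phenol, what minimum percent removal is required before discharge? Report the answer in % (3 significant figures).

10.3 L/s = 0.0103 m³/s.
11 µg/L = 0.011 mg/L.
Mass balance: 0.196·0.0974 = 0.0103·Cₑ + 0.0871·0.011.
Cₑ = (0.01909 − 0.0009581) / 0.0103 = 1.76 mg/L.
Required removal = 1 − 1.76/43.4 = 95.94 %.

95.9 %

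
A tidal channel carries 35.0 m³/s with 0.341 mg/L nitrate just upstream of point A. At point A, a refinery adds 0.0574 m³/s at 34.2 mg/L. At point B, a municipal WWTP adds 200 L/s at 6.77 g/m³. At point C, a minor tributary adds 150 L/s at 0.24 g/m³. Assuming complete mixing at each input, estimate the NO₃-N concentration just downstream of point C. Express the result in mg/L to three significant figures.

0.432 mg/L

After input A: C = (35·0.341 + 0.0574·34.2) / 35.06 = 0.3964 mg/L.
200 L/s = 0.2 m³/s.
After input B: C = (35.06·0.3964 + 0.2·6.77) / 35.26 = 0.4326 mg/L.
150 L/s = 0.15 m³/s.
After input C: C = (35.26·0.4326 + 0.15·0.24) / 35.41 = 0.4318 mg/L.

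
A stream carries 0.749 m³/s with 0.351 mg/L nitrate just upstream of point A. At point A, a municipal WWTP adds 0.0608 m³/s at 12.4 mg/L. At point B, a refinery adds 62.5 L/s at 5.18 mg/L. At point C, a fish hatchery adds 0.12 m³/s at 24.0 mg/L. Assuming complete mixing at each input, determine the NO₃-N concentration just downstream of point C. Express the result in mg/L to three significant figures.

4.25 mg/L

After input A: C = (0.749·0.351 + 0.0608·12.4) / 0.8098 = 1.256 mg/L.
62.5 L/s = 0.0625 m³/s.
After input B: C = (0.8098·1.256 + 0.0625·5.18) / 0.8723 = 1.537 mg/L.
After input C: C = (0.8723·1.537 + 0.12·24) / 0.9923 = 4.253 mg/L.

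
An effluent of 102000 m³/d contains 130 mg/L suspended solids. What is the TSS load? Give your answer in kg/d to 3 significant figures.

102000 m³/d = 1.181 m³/s.
Mass flux = Q·C = 1.181 m³/s × 130 g/m³ = 153.5 g/s.
= 153.5 g/s × 86.4 = 1.326e+04 kg/d.

13300 kg/d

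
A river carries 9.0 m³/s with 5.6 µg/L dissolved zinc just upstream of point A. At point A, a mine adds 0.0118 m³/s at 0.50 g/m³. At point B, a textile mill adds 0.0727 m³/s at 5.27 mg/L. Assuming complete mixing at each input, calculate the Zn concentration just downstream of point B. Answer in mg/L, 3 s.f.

0.0484 mg/L

5.6 µg/L = 0.0056 mg/L.
After input A: C = (9·0.0056 + 0.0118·0.5) / 9.012 = 0.006247 mg/L.
After input B: C = (9.012·0.006247 + 0.0727·5.27) / 9.084 = 0.04837 mg/L.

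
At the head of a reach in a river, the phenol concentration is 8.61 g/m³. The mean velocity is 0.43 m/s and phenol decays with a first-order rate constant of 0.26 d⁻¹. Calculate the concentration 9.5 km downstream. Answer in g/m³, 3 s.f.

Travel time t = 9.5 km / 0.43 m/s = 9500/0.43 = 2.209e+04 s = 0.2557 d.
First-order decay: C = 8.61·exp(−0.26·0.2557) = 8.61·0.9357 = 8.056 g/m³.

8.06 g/m³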